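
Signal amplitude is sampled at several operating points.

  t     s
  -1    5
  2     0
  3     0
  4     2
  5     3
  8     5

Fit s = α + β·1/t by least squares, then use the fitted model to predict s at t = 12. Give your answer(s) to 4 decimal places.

ŝ = 2.4548

Compute the Gram sums: Σ1 = 6, Σ1/t = 49/120, Σ1/t·1/t = 21301/14400.
Right-hand side: Σs = 15, Σ1/t·s = -131/40.
So AᵀA·[α, β]ᵀ = Aᵀs: [[6, 49/120]; [49/120, 21301/14400]]·[α, β]ᵀ = [15, -131/40]ᵀ.
Δ = 6·(21301/14400) − (49/120)² = 25081/2880.
α = (15·(21301/14400) − (49/120)·(-131/40))/(25081/2880) = 48396/17915; β = (6·(-131/40) − (49/120)·15)/(25081/2880) = -74232/25081.
At t = 12: ŝ = (48396/17915)·(1) + (-74232/25081)·(1/12) = 307842/125405.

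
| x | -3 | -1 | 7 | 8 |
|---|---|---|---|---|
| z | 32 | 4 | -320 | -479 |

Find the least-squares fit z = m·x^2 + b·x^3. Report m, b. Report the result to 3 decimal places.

m = 0.499, b = -1.000

MᵀM·[m, b]ᵀ = Mᵀz reads: 6579·m + 49331·b = -46044;  49331·m + 380523·b = -355876.
Determinant 6579·380523 − 49331² = 69913256.
m = ((-46044)·380523 − 49331·(-355876))/69913256 = 4364743/8739157; b = (6579·(-355876) − 49331·(-46044))/69913256 = -8738955/8739157.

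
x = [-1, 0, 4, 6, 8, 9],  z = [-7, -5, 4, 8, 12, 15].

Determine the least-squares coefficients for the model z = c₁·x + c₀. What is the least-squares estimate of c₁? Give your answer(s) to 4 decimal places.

Forming AᵀA = [[198, 26]; [26, 6]] and Aᵀz = [302, 27]ᵀ gives AᵀA·[c₁, c₀]ᵀ = Aᵀz.
Determinant 198·6 − 26² = 512.
c₁ = (302·6 − 26·27)/512 = 555/256; c₀ = (198·27 − 26·302)/512 = -1253/256.

c₁ = 2.1680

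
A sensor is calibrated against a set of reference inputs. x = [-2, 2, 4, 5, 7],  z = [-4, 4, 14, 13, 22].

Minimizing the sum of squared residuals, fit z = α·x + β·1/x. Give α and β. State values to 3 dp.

α = 3.192, β = -4.361

The normal equations are: 98·α + 5·β = 291;  5·α + (12209/19600)·β = 927/70.
Determinant 98·(12209/19600) − 5² = 7209/200.
α = (291·(12209/19600) − 5·(927/70))/(7209/200) = 751673/235494; β = (98·(927/70) − 5·291)/(7209/200) = -10480/2403.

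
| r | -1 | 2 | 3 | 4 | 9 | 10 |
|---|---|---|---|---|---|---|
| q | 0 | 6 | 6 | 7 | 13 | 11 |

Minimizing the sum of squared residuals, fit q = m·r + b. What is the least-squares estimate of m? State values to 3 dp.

Normal-equation sums: Σr·r = 211, Σr = 27, Σ1 = 6.
Right-hand side: Σr·q = 285, Σq = 43.
Δ = 211·6 − 27² = 537.
m = (285·6 − 27·43)/537 = 183/179; b = (211·43 − 27·285)/537 = 1378/537.

m = 1.022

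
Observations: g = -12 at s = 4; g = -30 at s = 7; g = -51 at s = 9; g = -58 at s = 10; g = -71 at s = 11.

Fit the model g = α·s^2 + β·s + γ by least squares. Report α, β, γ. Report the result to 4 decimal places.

Setting ∂/∂α … = 0 gives: 33859·α + 3467·β + 367·γ = -20184;  3467·α + 367·β + 41·γ = -2078;  367·α + 41·β + 5·γ = -222.
Inverting the 3×3 Gram matrix, [α, β, γ]ᵀ = [-217/429, -28/33, -45/143]ᵀ.

α = -0.5058, β = -0.8485, γ = -0.3147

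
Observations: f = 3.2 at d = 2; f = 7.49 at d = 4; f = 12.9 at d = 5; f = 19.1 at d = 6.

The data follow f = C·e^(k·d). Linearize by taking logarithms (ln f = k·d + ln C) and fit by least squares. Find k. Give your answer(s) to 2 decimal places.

k = 0.45

Let Y = ln f. Fitting Y = k·d + ln C by least squares:
XᵀX = [[81.0000, 17.0000]; [17.0000, 4]], rhs = [40.8648, 8.6836]ᵀ  (here Σd = 17.0000, Σ(d)² = 81.0000, Σln f = 8.6836, Σd·ln f = 40.8648).
Solving (det = 35.0000): k = 0.45250, ln C = 0.24777.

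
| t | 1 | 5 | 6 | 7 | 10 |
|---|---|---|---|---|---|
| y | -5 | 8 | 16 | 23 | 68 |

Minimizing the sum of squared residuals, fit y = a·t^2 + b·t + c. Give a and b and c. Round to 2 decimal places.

Entries of MᵀM: Σt^2·t^2 = 14323, Σt^2·t = 1685, Σt^2 = 211, Σt·t = 211, Σt = 29, Σ1 = 5.
For Mᵀy: Σt^2·y = 8698, Σt·y = 972, Σy = 110.
Inverting the 3×3 Gram matrix, [a, b, c]ᵀ = [24445/24024, -75935/24024, -5219/2002]ᵀ.

a = 1.02, b = -3.16, c = -2.61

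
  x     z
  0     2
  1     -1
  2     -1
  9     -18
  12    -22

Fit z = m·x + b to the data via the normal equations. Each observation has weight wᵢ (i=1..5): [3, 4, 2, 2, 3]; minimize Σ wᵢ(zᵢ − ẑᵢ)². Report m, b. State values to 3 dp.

m = -2.028, b = 1.697

With design matrix M, MᵀWM = [[606, 62]; [62, 14]] and MᵀWz = [-1124, -102]ᵀ.
Eliminating b: 14·(row 1) − 62·(row 2) gives 4640·m = 14·(-1124) − 62·(-102) = -9412, so m = -2353/1160.
Then b = ((-102) − 62·(-2353/1160))/14 = 1969/1160.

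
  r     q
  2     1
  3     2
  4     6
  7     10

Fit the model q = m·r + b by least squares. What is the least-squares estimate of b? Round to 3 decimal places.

b = -2.679

Sums needed: Σr·r = 78, Σr = 16, Σ1 = 4.
Moment sums: Σr·q = 102, Σq = 19.
Normal equations: [[78, 16]; [16, 4]]·[m, b]ᵀ = [102, 19]ᵀ.
Δ = 78·4 − 16² = 56.
m = (102·4 − 16·19)/56 = 13/7; b = (78·19 − 16·102)/56 = -75/28.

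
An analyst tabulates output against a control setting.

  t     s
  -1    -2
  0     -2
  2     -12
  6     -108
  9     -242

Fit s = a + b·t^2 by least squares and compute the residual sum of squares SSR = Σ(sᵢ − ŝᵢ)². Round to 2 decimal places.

SSR = 4.63

The normal system XᵀX·[a, b]ᵀ = Xᵀs is [[5, 122]; [122, 7874]]·[a, b]ᵀ = [-366, -23540]ᵀ.
Δ = 5·7874 − 122² = 24486.
a = ((-366)·7874 − 122·(-23540))/24486 = -5002/12243; b = (5·(-23540) − 122·(-366))/24486 = -36524/12243.
Residuals: 5680/4081, -19484/12243, 1394/4081, -2378/12243, 640/12243; SSR = 56648/12243.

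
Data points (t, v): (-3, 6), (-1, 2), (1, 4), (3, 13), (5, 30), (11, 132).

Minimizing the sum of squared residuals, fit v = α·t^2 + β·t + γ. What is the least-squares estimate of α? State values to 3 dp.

With design matrix X, XᵀX = [[15430, 1456, 166]; [1456, 166, 16]; [166, 16, 6]] and Xᵀv = [16899, 1625, 187]ᵀ.
Solving the 3×3 system (Gaussian elimination) gives α = 1039/1056, β = 173/165, γ = 2023/1760.

α = 0.984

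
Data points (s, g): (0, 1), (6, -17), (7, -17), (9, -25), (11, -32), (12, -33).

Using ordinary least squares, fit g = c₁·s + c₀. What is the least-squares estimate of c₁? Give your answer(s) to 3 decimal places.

c₁ = -2.904

Entries of MᵀM: Σs·s = 431, Σs = 45, Σ1 = 6.
For Mᵀg: Σs·g = -1194, Σg = -123.
Normal equations: [[431, 45]; [45, 6]]·[c₁, c₀]ᵀ = [-1194, -123]ᵀ.
det = 431·6 − 45² = 561.
c₁ = ((-1194)·6 − 45·(-123))/561 = -543/187; c₀ = (431·(-123) − 45·(-1194))/561 = 239/187.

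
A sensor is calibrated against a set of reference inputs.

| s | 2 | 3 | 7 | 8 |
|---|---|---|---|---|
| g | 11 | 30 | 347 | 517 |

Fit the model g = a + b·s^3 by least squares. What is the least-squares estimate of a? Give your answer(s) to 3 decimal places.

The normal equations are: 4·a + 890·b = 905;  890·a + 380586·b = 384623.
(Σ1 = 4, Σs^3 = 890, Σs^3·s^3 = 380586, Σg = 905, Σs^3·g = 384623.)
det = 4·380586 − 890² = 730244.
a = (905·380586 − 890·384623)/730244 = 528965/182561; b = (4·384623 − 890·905)/730244 = 366521/365122.

a = 2.897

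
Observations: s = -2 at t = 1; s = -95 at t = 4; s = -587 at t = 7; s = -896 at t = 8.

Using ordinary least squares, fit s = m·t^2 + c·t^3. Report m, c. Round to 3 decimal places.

m = 2.114, c = -2.014

Compute the Gram sums: Σt^2·t^2 = 6754, Σt^2·t^3 = 50600, Σt^3·t^3 = 383890.
Moment sums: Σt^2·s = -87629, Σt^3·s = -666175.
Δ = 6754·383890 − 50600² = 32433060.
m = ((-87629)·383890 − 50600·(-666175))/32433060 = 2285273/1081102; c = (6754·(-666175) − 50600·(-87629))/32433060 = -197935/98282.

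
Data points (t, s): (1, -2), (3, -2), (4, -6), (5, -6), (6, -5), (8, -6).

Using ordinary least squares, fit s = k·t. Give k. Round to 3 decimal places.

k = -0.927

Normal-equation sums: Σt·t = 151.
For Xᵀs: Σt·s = -140.
XᵀX·[k]ᵀ = Xᵀs becomes [[151]]·[k]ᵀ = [-140]ᵀ.
k = (-140)/151 = -0.927152.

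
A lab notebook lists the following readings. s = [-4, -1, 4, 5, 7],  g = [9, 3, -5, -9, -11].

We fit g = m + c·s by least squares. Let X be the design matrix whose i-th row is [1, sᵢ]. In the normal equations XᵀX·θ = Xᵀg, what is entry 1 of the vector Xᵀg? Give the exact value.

Entry 1 ↔ basis 1, so (Xᵀg)_{1} = Σᵢ gᵢ = (1)·(9) + (1)·(3) + (1)·(-5) + (1)·(-9) + (1)·(-11) = -13.

-13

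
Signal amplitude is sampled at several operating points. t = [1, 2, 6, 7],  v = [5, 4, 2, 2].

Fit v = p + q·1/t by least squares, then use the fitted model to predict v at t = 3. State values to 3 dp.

XᵀX·[p, q]ᵀ = Xᵀv reads: 4·p + (38/21)·q = 13;  (38/21)·p + (1145/882)·q = 160/21.
(Σ1 = 4, Σ1/t = 38/21, Σ1/t·1/t = 1145/882, Σv = 13, Σ1/t·v = 160/21.)
det = 4·(1145/882) − (38/21)² = 94/49.
p = (13·(1145/882) − (38/21)·(160/21))/(94/49) = 2725/1692; q = (4·(160/21) − (38/21)·13)/(94/49) = 511/141.
At t = 3: v̂ = (2725/1692)·(1) + (511/141)·(1/3) = 4769/1692.

v̂ = 2.819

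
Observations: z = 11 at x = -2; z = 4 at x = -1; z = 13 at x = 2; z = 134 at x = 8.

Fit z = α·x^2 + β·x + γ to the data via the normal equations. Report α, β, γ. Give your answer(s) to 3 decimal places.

α = 1.966, β = 0.575, γ = 3.610

Entries of AᵀA: Σx^2·x^2 = 4129, Σx^2·x = 511, Σx^2 = 73, Σx·x = 73, Σx = 7, Σ1 = 4.
Right-hand side: Σx^2·z = 8676, Σx·z = 1072, Σz = 162.
So AᵀA·[α, β, γ]ᵀ = Aᵀz: [[4129, 511, 73]; [511, 73, 7]; [73, 7, 4]]·[α, β, γ]ᵀ = [8676, 1072, 162]ᵀ.
Solving the 3×3 system (Gaussian elimination) gives α = 15089/7674, β = 1471/2558, γ = 13850/3837.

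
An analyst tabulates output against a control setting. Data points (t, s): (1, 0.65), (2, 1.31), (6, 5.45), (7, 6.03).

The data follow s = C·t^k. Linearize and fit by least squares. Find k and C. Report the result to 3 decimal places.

k = 1.180, C = 0.623

Taking logs, ln s = k·ln t + ln C, so regress ln s on ln t.
Σln t = 4.4308, Σ(ln t)² = 7.4774, Σln s = 3.3316, Σln t·ln s = 6.7216.
Equations: 7.4774·k + 4.4308·ln C = 6.7216;  4.4308·k + 4·ln C = 3.3316.
Solving (det = 10.2775): k = 1.17973, ln C = -0.47389, so C = exp(-0.47389) = 0.62258.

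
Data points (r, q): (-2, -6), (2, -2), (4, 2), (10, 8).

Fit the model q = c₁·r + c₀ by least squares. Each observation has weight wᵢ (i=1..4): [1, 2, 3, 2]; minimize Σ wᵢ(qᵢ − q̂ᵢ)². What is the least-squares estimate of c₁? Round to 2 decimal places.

Normal-equation sums: Σwᵢ·r·r = 260, Σwᵢ·r = 34, Σwᵢ·1 = 8.
Moment sums: Σwᵢ·r·q = 188, Σwᵢ·q = 12.
Normal equations: [[260, 34]; [34, 8]]·[c₁, c₀]ᵀ = [188, 12]ᵀ.
Eliminating c₀: 8·(row 1) − 34·(row 2) gives 924·c₁ = 8·188 − 34·12 = 1096, so c₁ = 274/231.
Then c₀ = (12 − 34·(274/231))/8 = -818/231.

c₁ = 1.19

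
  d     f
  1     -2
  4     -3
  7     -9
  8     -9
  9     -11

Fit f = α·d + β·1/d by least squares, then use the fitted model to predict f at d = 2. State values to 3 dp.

Forming AᵀA = [[211, 5]; [5, 282181/254016]] and Aᵀf = [-248, -3217/504]ᵀ gives AᵀA·[α, β]ᵀ = Aᵀf.
Determinant 211·(282181/254016) − 5² = 53189791/254016.
α = ((-248)·(282181/254016) − 5·(-3217/504))/(53189791/254016) = -61874048/53189791; β = (211·(-3217/504) − 5·(-248))/(53189791/254016) = -27128808/53189791.
At d = 2: f̂ = (-61874048/53189791)·(2) + (-27128808/53189791)·(1/2) = -137312500/53189791.

f̂ = -2.582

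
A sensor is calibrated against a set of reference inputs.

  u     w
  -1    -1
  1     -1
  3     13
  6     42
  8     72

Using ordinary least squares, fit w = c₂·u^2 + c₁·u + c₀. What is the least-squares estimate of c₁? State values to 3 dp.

Entries of AᵀA: Σu^2·u^2 = 5475, Σu^2·u = 755, Σu^2 = 111, Σu·u = 111, Σu = 17, Σ1 = 5.
Right-hand side: Σu^2·w = 6235, Σu·w = 867, Σw = 125.
Row-reducing yields c₂ = 21466/21991, c₁ = 30347/21991, c₀ = -29950/21991.

c₁ = 1.380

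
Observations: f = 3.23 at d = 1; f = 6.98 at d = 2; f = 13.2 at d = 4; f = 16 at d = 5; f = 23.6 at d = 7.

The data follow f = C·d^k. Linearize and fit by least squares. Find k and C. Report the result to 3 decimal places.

k = 1.001, C = 3.313

Linearized form: ln f = k·ln d + ln C. From the 5 transformed points,
AᵀA = [[8.7791, 5.6348]; [5.6348, 5]], rhs = [15.5376, 11.6296]ᵀ  (here Σln d = 5.6348, Σ(ln d)² = 8.7791, Σln f = 11.6296, Σln d·ln f = 15.5376).
Solving (det = 12.1448): k = 1.00106, ln C = 1.19777, so C = exp(1.19777) = 3.31271.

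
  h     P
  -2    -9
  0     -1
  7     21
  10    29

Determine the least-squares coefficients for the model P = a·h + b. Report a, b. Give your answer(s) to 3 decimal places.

a = 3.152, b = -1.822

Compute the Gram sums: Σh·h = 153, Σh = 15, Σ1 = 4.
Moment sums: Σh·P = 455, ΣP = 40.
XᵀX·[a, b]ᵀ = XᵀP becomes [[153, 15]; [15, 4]]·[a, b]ᵀ = [455, 40]ᵀ.
Eliminating b: 4·(row 1) − 15·(row 2) gives 387·a = 4·455 − 15·40 = 1220, so a = 1220/387.
Then b = (40 − 15·(1220/387))/4 = -235/129.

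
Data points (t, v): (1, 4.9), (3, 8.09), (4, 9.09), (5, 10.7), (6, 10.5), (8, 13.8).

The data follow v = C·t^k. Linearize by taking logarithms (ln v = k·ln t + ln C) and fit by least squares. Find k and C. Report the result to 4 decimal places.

Let Y = ln v. Fitting Y = k·ln t + ln C by least squares:
Sums: Σln t = 7.9655, Σ(ln t)² = 13.2535, Σln v = 13.2333, Σln t·ln v = 18.8423.
Normal system: [[13.2535, 7.9655]; [7.9655, 6]]·[k, ln C]ᵀ = [18.8423, 13.2333]ᵀ.
Solving (det = 16.0713): k = 0.47557, ln C = 1.57419, so C = exp(1.57419) = 4.82682.

k = 0.4756, C = 4.8268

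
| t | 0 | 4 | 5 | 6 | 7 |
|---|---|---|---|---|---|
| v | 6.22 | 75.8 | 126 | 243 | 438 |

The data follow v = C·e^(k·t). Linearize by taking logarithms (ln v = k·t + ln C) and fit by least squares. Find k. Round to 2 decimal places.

Let Y = ln v. Fitting Y = k·t + ln C by least squares:
Σt = 22.0000, Σ(t)² = 126.0000, Σln v = 22.5674, Σt·ln v = 117.0277.
Equations: 126.0000·k + 22.0000·ln C = 117.0277;  22.0000·k + 5·ln C = 22.5674.
Δ = 126.0000·5 − (22.0000)² = 146.0000; k = (117.0277·5 − 22.0000·22.5674)/146.0000 = 0.60723, ln C = (126.0000·22.5674 − 22.0000·117.0277)/146.0000 = 1.84169.

k = 0.61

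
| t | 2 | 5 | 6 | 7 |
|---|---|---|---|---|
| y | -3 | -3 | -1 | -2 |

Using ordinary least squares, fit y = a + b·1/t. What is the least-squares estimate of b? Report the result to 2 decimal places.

b = -3.37

The normal system XᵀX·[a, b]ᵀ = Xᵀy is [[4, 106/105]; [106/105, 7457/22050]]·[a, b]ᵀ = [-9, -268/105]ᵀ.
Δ = 4·(7457/22050) − (106/105)² = 1226/3675.
a = ((-9)·(7457/22050) − (106/105)·(-268/105))/(1226/3675) = -10297/7356; b = (4·(-268/105) − (106/105)·(-9))/(1226/3675) = -2065/613.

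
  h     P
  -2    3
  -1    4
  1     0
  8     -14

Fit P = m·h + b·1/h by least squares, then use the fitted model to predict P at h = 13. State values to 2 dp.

Sums needed: Σh·h = 70, Σh·1/h = 4, Σ1/h·1/h = 145/64.
Moment sums: Σh·P = -122, Σ1/h·P = -29/4.
Normal equations: [[70, 4]; [4, 145/64]]·[m, b]ᵀ = [-122, -29/4]ᵀ.
det = 70·(145/64) − 4² = 4563/32.
m = ((-122)·(145/64) − 4·(-29/4))/(4563/32) = -203/117; b = (70·(-29/4) − 4·(-122))/(4563/32) = -16/117.
At h = 13: P̂ = (-203/117)·(13) + (-16/117)·(1/13) = -11441/507.

P̂ = -22.57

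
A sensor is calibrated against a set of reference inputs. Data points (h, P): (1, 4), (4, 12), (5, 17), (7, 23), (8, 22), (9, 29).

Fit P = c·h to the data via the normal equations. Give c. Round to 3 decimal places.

Forming AᵀA = [[236]] and AᵀP = [735]ᵀ gives AᵀA·[c]ᵀ = AᵀP.
Hence c = 735 / 236 ≈ 3.11441.

c = 3.114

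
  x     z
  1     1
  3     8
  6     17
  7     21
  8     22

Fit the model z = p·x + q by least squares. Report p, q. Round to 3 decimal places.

p = 3.088, q = -1.641

The normal equations are: 159·p + 25·q = 450;  25·p + 5·q = 69.
det = 159·5 − 25² = 170.
p = (450·5 − 25·69)/170 = 105/34; q = (159·69 − 25·450)/170 = -279/170.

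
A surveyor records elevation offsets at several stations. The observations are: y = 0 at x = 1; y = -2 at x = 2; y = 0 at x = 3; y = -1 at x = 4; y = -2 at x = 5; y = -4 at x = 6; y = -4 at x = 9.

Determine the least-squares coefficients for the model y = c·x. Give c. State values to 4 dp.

Forming AᵀA = [[172]] and Aᵀy = [-78]ᵀ gives AᵀA·[c]ᵀ = Aᵀy.
Hence c = -78 / 172 ≈ -0.453488.

c = -0.4535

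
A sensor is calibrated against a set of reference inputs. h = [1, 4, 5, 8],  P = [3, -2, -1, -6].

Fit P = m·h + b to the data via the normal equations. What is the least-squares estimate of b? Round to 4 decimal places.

Forming XᵀX = [[106, 18]; [18, 4]] and XᵀP = [-58, -6]ᵀ gives XᵀX·[m, b]ᵀ = XᵀP.
Eliminating b: 4·(row 1) − 18·(row 2) gives 100·m = 4·(-58) − 18·(-6) = -124, so m = -31/25.
Then b = ((-6) − 18·(-31/25))/4 = 102/25.

b = 4.0800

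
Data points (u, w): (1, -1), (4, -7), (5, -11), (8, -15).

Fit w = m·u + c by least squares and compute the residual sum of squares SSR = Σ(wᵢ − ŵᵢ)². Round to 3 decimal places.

Sums needed: Σu·u = 106, Σu = 18, Σ1 = 4.
For Aᵀw: Σu·w = -204, Σw = -34.
AᵀA·[m, c]ᵀ = Aᵀw becomes [[106, 18]; [18, 4]]·[m, c]ᵀ = [-204, -34]ᵀ.
det = 106·4 − 18² = 100.
m = ((-204)·4 − 18·(-34))/100 = -51/25; c = (106·(-34) − 18·(-204))/100 = 17/25.
Residuals: 9/25, 12/25, -37/25, 16/25; SSR = 74/25.

SSR = 2.960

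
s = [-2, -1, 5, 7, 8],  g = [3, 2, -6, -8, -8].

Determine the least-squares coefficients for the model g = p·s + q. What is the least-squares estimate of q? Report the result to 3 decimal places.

q = 0.599

From the data, Σs·s = 143, Σs = 17, Σ1 = 5.
And Σs·g = -158, Σg = -17.
AᵀA·[p, q]ᵀ = Aᵀg becomes [[143, 17]; [17, 5]]·[p, q]ᵀ = [-158, -17]ᵀ.
Eliminating q: 5·(row 1) − 17·(row 2) gives 426·p = 5·(-158) − 17·(-17) = -501, so p = -167/142.
Then q = ((-17) − 17·(-167/142))/5 = 85/142.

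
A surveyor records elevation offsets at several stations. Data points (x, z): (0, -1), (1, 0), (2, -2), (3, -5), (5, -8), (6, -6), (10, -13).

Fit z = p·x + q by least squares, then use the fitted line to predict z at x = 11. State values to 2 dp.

Compute the Gram sums: Σx·x = 175, Σx = 27, Σ1 = 7.
Right-hand side: Σx·z = -225, Σz = -35.
So AᵀA·[p, q]ᵀ = Aᵀz: [[175, 27]; [27, 7]]·[p, q]ᵀ = [-225, -35]ᵀ.
Eliminating q: 7·(row 1) − 27·(row 2) gives 496·p = 7·(-225) − 27·(-35) = -630, so p = -315/248.
Then q = ((-35) − 27·(-315/248))/7 = -25/248.
At x = 11: ẑ = (-315/248)·(11) + (-25/248)·(1) = -1745/124.

ẑ = -14.07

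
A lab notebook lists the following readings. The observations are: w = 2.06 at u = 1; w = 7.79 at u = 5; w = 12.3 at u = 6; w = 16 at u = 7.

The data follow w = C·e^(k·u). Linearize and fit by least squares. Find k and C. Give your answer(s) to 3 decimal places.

Taking logs, ln w = k·u + ln C, so regress ln w on u.
Σu = 19.0000, Σ(u)² = 111.0000, Σln w = 8.0577, Σu·ln w = 45.4526.
Equations: 111.0000·k + 19.0000·ln C = 45.4526;  19.0000·k + 4·ln C = 8.0577.
Slope k = (n·Σu·ln w − Σu·Σln w)/(n·Σ(u)² − (Σu)²) = (4·45.4526 − 19.0000·8.0577)/83.0000 = 0.34595; ln C = (Σln w − k·Σu)/n = 0.37119, so C = exp(0.37119) = 1.44946.

k = 0.346, C = 1.449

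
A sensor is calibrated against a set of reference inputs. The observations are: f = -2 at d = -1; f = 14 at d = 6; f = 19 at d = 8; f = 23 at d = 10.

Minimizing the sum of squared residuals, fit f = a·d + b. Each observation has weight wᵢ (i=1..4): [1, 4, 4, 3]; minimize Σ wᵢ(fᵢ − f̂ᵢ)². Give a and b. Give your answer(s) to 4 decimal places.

a = 2.2890, b = 0.3698

With design matrix A, AᵀWA = [[701, 85]; [85, 12]] and AᵀWf = [1636, 199]ᵀ.
Eliminating b: 12·(row 1) − 85·(row 2) gives 1187·a = 12·1636 − 85·199 = 2717, so a = 2717/1187.
Then b = (199 − 85·(2717/1187))/12 = 439/1187.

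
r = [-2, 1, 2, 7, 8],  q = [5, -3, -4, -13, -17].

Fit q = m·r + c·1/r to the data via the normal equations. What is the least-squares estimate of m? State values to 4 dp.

With design matrix M, MᵀM = [[122, 5]; [5, 4817/3136]] and Mᵀq = [-248, -643/56]ᵀ.
Determinant 122·(4817/3136) − 5² = 254637/1568.
m = ((-248)·(4817/3136) − 5·(-643/56))/(254637/1568) = -169096/84879; c = (122·(-643/56) − 5·(-248))/(254637/1568) = -84056/84879.

m = -1.9922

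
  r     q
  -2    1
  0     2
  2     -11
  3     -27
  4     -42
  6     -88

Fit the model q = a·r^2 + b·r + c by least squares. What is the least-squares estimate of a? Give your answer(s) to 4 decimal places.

The normal equations are: 1665·a + 307·b + 69·c = -4123;  307·a + 69·b + 13·c = -801;  69·a + 13·b + 6·c = -165.
(Σr^2·r^2 = 1665, Σr^2·r = 307, Σr^2 = 69, Σr·r = 69, Σr = 13, Σ1 = 6, Σr^2·q = -4123, Σr·q = -801, Σq = -165.)
Solving the 3×3 system (Gaussian elimination) gives a = -901/462, b = -2571/770, c = 227/105.

a = -1.9502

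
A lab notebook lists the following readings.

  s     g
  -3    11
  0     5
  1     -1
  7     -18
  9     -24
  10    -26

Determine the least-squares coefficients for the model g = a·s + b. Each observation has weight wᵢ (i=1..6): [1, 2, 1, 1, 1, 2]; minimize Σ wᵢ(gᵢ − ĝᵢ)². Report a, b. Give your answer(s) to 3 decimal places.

a = -2.974, b = 3.391

Entries of MᵀWM: Σwᵢ·s·s = 340, Σwᵢ·s = 34, Σwᵢ·1 = 8.
Moment sums: Σwᵢ·s·g = -896, Σwᵢ·g = -74.
MᵀWM·[a, b]ᵀ = MᵀWg becomes [[340, 34]; [34, 8]]·[a, b]ᵀ = [-896, -74]ᵀ.
det = 340·8 − 34² = 1564.
a = ((-896)·8 − 34·(-74))/1564 = -1163/391; b = (340·(-74) − 34·(-896))/1564 = 78/23.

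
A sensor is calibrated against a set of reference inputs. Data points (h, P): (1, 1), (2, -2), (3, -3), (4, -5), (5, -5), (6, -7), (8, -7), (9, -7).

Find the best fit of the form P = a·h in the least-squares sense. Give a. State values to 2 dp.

Compute the Gram sums: Σh·h = 236.
For AᵀP: Σh·P = -218.
Normal equations: [[236]]·[a]ᵀ = [-218]ᵀ.
Hence a = -218 / 236 ≈ -0.923729.

a = -0.92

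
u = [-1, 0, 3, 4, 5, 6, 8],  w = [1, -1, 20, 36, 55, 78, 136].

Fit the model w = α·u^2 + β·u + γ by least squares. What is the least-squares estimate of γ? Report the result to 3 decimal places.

Forming MᵀM = [[6355, 943, 151]; [943, 151, 25]; [151, 25, 7]] and Mᵀw = [13644, 2034, 325]ᵀ gives MᵀM·[α, β, γ]ᵀ = Mᵀw.
Row-reducing yields α = 22093/10962, β = 31777/32886, γ = -8186/16443.

γ = -0.498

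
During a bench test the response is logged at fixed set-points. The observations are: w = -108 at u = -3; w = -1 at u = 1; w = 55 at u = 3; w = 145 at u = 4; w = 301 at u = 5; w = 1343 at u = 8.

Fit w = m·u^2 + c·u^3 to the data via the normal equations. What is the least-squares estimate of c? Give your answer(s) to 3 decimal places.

From the data, Σu^2·u^2 = 5140, Σu^2·u^3 = 36918, Σu^3·u^3 = 283324.
Right-hand side: Σu^2·w = 95319, Σu^3·w = 738921.
Normal equations: [[5140, 36918]; [36918, 283324]]·[m, c]ᵀ = [95319, 738921]ᵀ.
Δ = 5140·283324 − 36918² = 93346636.
m = (95319·283324 − 36918·738921)/93346636 = -136662561/46673318; c = (5140·738921 − 36918·95319)/93346636 = 139533549/46673318.

c = 2.990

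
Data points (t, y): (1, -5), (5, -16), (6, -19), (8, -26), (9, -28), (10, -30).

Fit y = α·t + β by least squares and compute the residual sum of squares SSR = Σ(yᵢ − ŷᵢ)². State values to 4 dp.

AᵀA·[α, β]ᵀ = Aᵀy reads: 307·α + 39·β = -959;  39·α + 6·β = -124.
(Σt·t = 307, Σt = 39, Σ1 = 6, Σt·y = -959, Σy = -124.)
Determinant 307·6 − 39² = 321.
α = ((-959)·6 − 39·(-124))/321 = -306/107; β = (307·(-124) − 39·(-959))/321 = -667/321.
Residuals: -20/321, 121/321, 76/321, -335/321, -59/321, 217/321; SSR = 572/321.

SSR = 1.7819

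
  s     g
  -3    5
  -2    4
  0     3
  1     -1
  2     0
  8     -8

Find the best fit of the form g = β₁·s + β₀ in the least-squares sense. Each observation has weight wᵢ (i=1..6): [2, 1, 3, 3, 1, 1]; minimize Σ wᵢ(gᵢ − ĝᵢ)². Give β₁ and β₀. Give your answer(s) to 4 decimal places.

XᵀWX·[β₁, β₀]ᵀ = XᵀWg reads: 93·β₁ + 5·β₀ = -105;  5·β₁ + 11·β₀ = 12.
(Σwᵢ·s·s = 93, Σwᵢ·s = 5, Σwᵢ·1 = 11, Σwᵢ·s·g = -105, Σwᵢ·g = 12.)
Δ = 93·11 − 5² = 998.
β₁ = ((-105)·11 − 5·12)/998 = -1215/998; β₀ = (93·12 − 5·(-105))/998 = 1641/998.

β₁ = -1.2174, β₀ = 1.6443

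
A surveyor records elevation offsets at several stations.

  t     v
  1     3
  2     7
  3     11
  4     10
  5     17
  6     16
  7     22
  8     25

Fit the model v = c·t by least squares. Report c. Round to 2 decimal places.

Normal-equation sums: Σt·t = 204.
Right-hand side: Σt·v = 625.
Hence c = 625 / 204 ≈ 3.06373.

c = 3.06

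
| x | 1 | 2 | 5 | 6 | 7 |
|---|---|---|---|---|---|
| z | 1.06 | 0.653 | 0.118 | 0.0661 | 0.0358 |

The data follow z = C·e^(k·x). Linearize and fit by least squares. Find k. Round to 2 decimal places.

Let Y = ln z. Fitting Y = k·x + ln C by least squares:
Σx = 21.0000, Σ(x)² = 115.0000, Σln z = -8.5514, Σx·ln z = -51.0876.
Equations: 115.0000·k + 21.0000·ln C = -51.0876;  21.0000·k + 5·ln C = -8.5514.
Slope k = (n·Σx·ln z − Σx·Σln z)/(n·Σ(x)² − (Σx)²) = (5·-51.0876 − 21.0000·-8.5514)/134.0000 = -0.56611; ln C = (Σln z − k·Σx)/n = 0.66740.

k = -0.57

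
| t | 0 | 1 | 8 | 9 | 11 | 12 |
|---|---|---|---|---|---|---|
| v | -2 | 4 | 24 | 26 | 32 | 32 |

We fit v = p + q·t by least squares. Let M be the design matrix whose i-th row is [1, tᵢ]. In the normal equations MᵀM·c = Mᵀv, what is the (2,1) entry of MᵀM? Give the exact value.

41

Row 2 ↔ basis t, column 1 ↔ basis 1, so (MᵀM)_{2,1} = Σᵢ t = (0)·(1) + (1)·(1) + (8)·(1) + (9)·(1) + (11)·(1) + (12)·(1) = 41.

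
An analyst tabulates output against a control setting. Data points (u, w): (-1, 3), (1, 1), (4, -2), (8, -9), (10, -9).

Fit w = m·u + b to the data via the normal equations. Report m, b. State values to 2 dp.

m = -1.19, b = 2.05

Forming MᵀM = [[182, 22]; [22, 5]] and Mᵀw = [-172, -16]ᵀ gives MᵀM·[m, b]ᵀ = Mᵀw.
Δ = 182·5 − 22² = 426.
m = ((-172)·5 − 22·(-16))/426 = -254/213; b = (182·(-16) − 22·(-172))/426 = 436/213.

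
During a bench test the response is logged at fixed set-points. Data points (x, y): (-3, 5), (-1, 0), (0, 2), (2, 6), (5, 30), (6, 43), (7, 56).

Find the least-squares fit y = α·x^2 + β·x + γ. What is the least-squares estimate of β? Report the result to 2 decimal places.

AᵀA·[α, β, γ]ᵀ = Aᵀy reads: 4420·α + 664·β + 124·γ = 5111;  664·α + 124·β + 16·γ = 797;  124·α + 16·β + 7·γ = 142.
(Σx^2·x^2 = 4420, Σx^2·x = 664, Σx^2 = 124, Σx·x = 124, Σx = 16, Σ1 = 7, Σx^2·y = 5111, Σx·y = 797, Σy = 142.)
Inverting the 3×3 Gram matrix, [α, β, γ]ᵀ = [3055/3212, 36523/28908, 361/657]ᵀ.

β = 1.26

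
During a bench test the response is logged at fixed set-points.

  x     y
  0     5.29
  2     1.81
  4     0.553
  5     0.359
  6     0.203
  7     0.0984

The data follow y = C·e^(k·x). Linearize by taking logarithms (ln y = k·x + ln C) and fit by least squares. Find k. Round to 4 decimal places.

Let Y = ln y. Fitting Y = k·x + ln C by least squares:
Sums: Σx = 24.0000, Σ(x)² = 130.0000, Σln y = -3.2709, Σx·ln y = -32.1034.
Normal system: [[130.0000, 24.0000]; [24.0000, 6]]·[k, ln C]ᵀ = [-32.1034, -3.2709]ᵀ.
Δ = 130.0000·6 − (24.0000)² = 204.0000; k = (-32.1034·6 − 24.0000·-3.2709)/204.0000 = -0.55940, ln C = (130.0000·-3.2709 − 24.0000·-32.1034)/204.0000 = 1.69244.

k = -0.5594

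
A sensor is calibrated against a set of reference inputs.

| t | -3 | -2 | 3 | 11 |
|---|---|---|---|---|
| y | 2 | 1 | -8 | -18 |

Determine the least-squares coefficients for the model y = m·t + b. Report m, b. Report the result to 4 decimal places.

The normal system AᵀA·[m, b]ᵀ = Aᵀy is [[143, 9]; [9, 4]]·[m, b]ᵀ = [-230, -23]ᵀ.
Eliminating b: 4·(row 1) − 9·(row 2) gives 491·m = 4·(-230) − 9·(-23) = -713, so m = -713/491.
Then b = ((-23) − 9·(-713/491))/4 = -1219/491.

m = -1.4521, b = -2.4827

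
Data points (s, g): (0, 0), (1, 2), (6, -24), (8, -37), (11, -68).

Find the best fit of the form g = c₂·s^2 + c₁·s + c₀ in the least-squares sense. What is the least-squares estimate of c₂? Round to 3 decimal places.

Sums needed: Σs^2·s^2 = 20034, Σs^2·s = 2060, Σs^2 = 222, Σs·s = 222, Σs = 26, Σ1 = 5.
And Σs^2·g = -11458, Σs·g = -1186, Σg = -127.
Normal equations: [[20034, 2060, 222]; [2060, 222, 26]; [222, 26, 5]]·[c₂, c₁, c₀]ᵀ = [-11458, -1186, -127]ᵀ.
Solving the 3×3 system (Gaussian elimination) gives c₂ = -36404/79087, c₁ = -99086/79087, c₀ = 122775/79087.

c₂ = -0.460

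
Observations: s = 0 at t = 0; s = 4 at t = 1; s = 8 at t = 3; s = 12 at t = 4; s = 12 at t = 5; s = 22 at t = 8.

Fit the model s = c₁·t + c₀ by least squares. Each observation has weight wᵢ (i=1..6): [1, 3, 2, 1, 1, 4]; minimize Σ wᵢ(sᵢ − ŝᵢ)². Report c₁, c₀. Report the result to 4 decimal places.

With design matrix M, MᵀWM = [[318, 50]; [50, 12]] and MᵀWs = [872, 140]ᵀ.
Eliminating c₀: 12·(row 1) − 50·(row 2) gives 1316·c₁ = 12·872 − 50·140 = 3464, so c₁ = 866/329.
Then c₀ = (140 − 50·(866/329))/12 = 230/329.

c₁ = 2.6322, c₀ = 0.6991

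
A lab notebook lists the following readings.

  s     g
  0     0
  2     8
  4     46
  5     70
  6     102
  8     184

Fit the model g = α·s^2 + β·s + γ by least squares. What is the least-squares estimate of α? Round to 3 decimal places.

α = 2.972

The normal system AᵀA·[α, β, γ]ᵀ = Aᵀg is [[6289, 925, 145]; [925, 145, 25]; [145, 25, 6]]·[α, β, γ]ᵀ = [17966, 2634, 410]ᵀ.
Solving the 3×3 system (Gaussian elimination) gives α = 1373/462, β = -143/210, γ = -50/77.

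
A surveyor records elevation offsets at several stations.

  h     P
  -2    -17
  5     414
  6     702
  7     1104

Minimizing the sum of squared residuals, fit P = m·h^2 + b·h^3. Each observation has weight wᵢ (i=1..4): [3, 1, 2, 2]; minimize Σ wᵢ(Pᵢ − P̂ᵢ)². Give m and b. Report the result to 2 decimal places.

m = 1.60, b = 2.99

Compute the Gram sums: Σwᵢ·h^2·h^2 = 8067, Σwᵢ·h^2·h^3 = 52195, Σwᵢ·h^3·h^3 = 344427.
Right-hand side: Σwᵢ·h^2·P = 168882, Σwᵢ·h^3·P = 1112766.
Δ = 8067·344427 − 52195² = 54174584.
m = (168882·344427 − 52195·1112766)/54174584 = 21674811/13543646; b = (8067·1112766 − 52195·168882)/54174584 = 40471833/13543646.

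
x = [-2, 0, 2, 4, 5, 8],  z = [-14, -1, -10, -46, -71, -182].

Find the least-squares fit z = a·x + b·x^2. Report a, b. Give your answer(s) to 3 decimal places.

AᵀA·[a, b]ᵀ = Aᵀz reads: 113·a + 701·b = -1987;  701·a + 5009·b = -14255.
Δ = 113·5009 − 701² = 74616.
a = ((-1987)·5009 − 701·(-14255))/74616 = 4984/9327; b = (113·(-14255) − 701·(-1987))/74616 = -27241/9327.

a = 0.534, b = -2.921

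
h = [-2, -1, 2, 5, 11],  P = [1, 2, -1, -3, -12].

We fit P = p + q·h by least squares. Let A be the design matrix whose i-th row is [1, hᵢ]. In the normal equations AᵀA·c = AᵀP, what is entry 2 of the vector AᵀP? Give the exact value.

Entry 2 ↔ basis h, so (AᵀP)_{2} = Σᵢ (h)·Pᵢ = (-2)·(1) + (-1)·(2) + (2)·(-1) + (5)·(-3) + (11)·(-12) = -153.

-153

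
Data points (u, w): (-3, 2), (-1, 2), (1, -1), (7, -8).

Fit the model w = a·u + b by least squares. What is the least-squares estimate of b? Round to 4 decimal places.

Sums needed: Σu·u = 60, Σu = 4, Σ1 = 4.
Moment sums: Σu·w = -65, Σw = -5.
Normal equations: [[60, 4]; [4, 4]]·[a, b]ᵀ = [-65, -5]ᵀ.
Eliminating b: 4·(row 1) − 4·(row 2) gives 224·a = 4·(-65) − 4·(-5) = -240, so a = -15/14.
Then b = ((-5) − 4·(-15/14))/4 = -5/28.

b = -0.1786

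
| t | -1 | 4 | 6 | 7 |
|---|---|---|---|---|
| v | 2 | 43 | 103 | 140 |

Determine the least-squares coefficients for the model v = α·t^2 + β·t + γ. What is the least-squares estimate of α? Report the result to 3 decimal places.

α = 3.010

With design matrix A, AᵀA = [[3954, 622, 102]; [622, 102, 16]; [102, 16, 4]] and Aᵀv = [11258, 1768, 288]ᵀ.
Solving the 3×3 system (Gaussian elimination) gives α = 8454/2809, β = -2074/2809, γ = -5033/2809.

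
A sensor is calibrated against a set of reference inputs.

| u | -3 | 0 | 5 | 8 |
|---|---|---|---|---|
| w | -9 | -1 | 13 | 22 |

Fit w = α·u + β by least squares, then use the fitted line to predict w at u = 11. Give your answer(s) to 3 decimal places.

The normal equations are: 98·α + 10·β = 268;  10·α + 4·β = 25.
Δ = 98·4 − 10² = 292.
α = (268·4 − 10·25)/292 = 411/146; β = (98·25 − 10·268)/292 = -115/146.
At u = 11: ŵ = (411/146)·(11) + (-115/146)·(1) = 2203/73.

ŵ = 30.178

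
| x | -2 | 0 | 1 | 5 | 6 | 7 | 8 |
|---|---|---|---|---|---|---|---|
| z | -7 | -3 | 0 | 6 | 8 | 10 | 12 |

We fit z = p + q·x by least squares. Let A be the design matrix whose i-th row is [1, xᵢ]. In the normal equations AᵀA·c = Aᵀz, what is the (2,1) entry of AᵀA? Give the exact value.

Row 2 ↔ basis x, column 1 ↔ basis 1, so (AᵀA)_{2,1} = Σᵢ x = (-2)·(1) + (0)·(1) + (1)·(1) + (5)·(1) + (6)·(1) + (7)·(1) + (8)·(1) = 25.

25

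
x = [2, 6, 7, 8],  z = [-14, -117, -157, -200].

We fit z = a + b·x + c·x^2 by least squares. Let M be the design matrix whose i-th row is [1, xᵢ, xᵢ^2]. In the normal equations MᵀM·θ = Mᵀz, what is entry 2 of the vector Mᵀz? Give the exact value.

Entry 2 ↔ basis x, so (Mᵀz)_{2} = Σᵢ (x)·zᵢ = (2)·(-14) + (6)·(-117) + (7)·(-157) + (8)·(-200) = -3429.

-3429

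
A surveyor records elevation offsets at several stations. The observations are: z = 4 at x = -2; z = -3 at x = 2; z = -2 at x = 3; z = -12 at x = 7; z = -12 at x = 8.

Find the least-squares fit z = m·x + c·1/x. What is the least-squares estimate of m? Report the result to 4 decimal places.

Compute the Gram sums: Σx·x = 130, Σx·1/x = 5, Σ1/x·1/x = 18265/28224.
Right-hand side: Σx·z = -200, Σ1/x·z = -155/21.
Δ = 130·(18265/28224) − 5² = 834425/14112.
m = ((-200)·(18265/28224) − 5·(-155/21))/(834425/14112) = -52228/33377; c = (130·(-155/21) − 5·(-200))/(834425/14112) = 22848/33377.

m = -1.5648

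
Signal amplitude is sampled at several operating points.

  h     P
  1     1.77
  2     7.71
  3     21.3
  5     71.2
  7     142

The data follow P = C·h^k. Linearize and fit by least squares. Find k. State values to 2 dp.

Linearized form: ln P = k·ln h + ln C. From the 5 transformed points,
Σln h = 5.3471, Σ(ln h)² = 8.0643, Σln P = 14.8935, Σln h·ln P = 21.2847.
Equations: 8.0643·k + 5.3471·ln C = 21.2847;  5.3471·k + 5·ln C = 14.8935.
Δ = 8.0643·5 − (5.3471)² = 11.7297; k = (21.2847·5 − 5.3471·14.8935)/11.7297 = 2.28363, ln C = (8.0643·14.8935 − 5.3471·21.2847)/11.7297 = 0.53654.

k = 2.28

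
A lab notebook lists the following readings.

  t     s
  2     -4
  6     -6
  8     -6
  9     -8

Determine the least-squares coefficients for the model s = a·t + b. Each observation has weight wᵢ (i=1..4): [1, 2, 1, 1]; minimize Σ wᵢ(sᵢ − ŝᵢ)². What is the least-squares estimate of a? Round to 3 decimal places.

a = -0.486

Normal-equation sums: Σwᵢ·t·t = 221, Σwᵢ·t = 31, Σwᵢ·1 = 5.
Moment sums: Σwᵢ·t·s = -200, Σwᵢ·s = -30.
Δ = 221·5 − 31² = 144.
a = ((-200)·5 − 31·(-30))/144 = -35/72; b = (221·(-30) − 31·(-200))/144 = -215/72.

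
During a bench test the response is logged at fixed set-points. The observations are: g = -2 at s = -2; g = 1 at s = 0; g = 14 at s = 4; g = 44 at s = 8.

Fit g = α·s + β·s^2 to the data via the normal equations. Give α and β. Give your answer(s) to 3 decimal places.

α = 1.749, β = 0.467

Compute the Gram sums: Σs·s = 84, Σs·s^2 = 568, Σs^2·s^2 = 4368.
For Mᵀg: Σs·g = 412, Σs^2·g = 3032.
Normal equations: [[84, 568]; [568, 4368]]·[α, β]ᵀ = [412, 3032]ᵀ.
Δ = 84·4368 − 568² = 44288.
α = (412·4368 − 568·3032)/44288 = 605/346; β = (84·3032 − 568·412)/44288 = 323/692.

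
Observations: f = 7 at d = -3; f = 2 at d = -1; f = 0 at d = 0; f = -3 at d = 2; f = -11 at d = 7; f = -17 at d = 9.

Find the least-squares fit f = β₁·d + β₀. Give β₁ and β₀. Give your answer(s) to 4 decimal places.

Entries of XᵀX: Σd·d = 144, Σd = 14, Σ1 = 6.
For Xᵀf: Σd·f = -259, Σf = -22.
Eliminating β₀: 6·(row 1) − 14·(row 2) gives 668·β₁ = 6·(-259) − 14·(-22) = -1246, so β₁ = -623/334.
Then β₀ = ((-22) − 14·(-623/334))/6 = 229/334.

β₁ = -1.8653, β₀ = 0.6856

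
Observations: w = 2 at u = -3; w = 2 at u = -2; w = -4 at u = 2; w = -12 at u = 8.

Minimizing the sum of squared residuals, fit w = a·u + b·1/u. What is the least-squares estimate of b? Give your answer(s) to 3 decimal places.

b = 1.079

From the data, Σu·u = 81, Σu·1/u = 4, Σ1/u·1/u = 361/576.
Right-hand side: Σu·w = -114, Σ1/u·w = -31/6.
Normal equations: [[81, 4]; [4, 361/576]]·[a, b]ᵀ = [-114, -31/6]ᵀ.
Δ = 81·(361/576) − 4² = 2225/64.
a = ((-114)·(361/576) − 4·(-31/6))/(2225/64) = -130/89; b = (81·(-31/6) − 4·(-114))/(2225/64) = 96/89.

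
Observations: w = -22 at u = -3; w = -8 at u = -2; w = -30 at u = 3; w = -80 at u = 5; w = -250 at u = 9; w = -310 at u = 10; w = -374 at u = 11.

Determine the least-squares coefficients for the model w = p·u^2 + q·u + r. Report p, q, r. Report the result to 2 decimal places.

Sums needed: Σu^2·u^2 = 32005, Σu^2·u = 3177, Σu^2 = 349, Σu·u = 349, Σu = 33, Σ1 = 7.
And Σu^2·w = -99004, Σu·w = -9872, Σw = -1074.
Normal equations: [[32005, 3177, 349]; [3177, 349, 33]; [349, 33, 7]]·[p, q, r]ᵀ = [-99004, -9872, -1074]ᵀ.
Solving the 3×3 system (Gaussian elimination) gives p = -1248599/418992, q = -176423/139664, r = 28835/26187.

p = -2.98, q = -1.26, r = 1.10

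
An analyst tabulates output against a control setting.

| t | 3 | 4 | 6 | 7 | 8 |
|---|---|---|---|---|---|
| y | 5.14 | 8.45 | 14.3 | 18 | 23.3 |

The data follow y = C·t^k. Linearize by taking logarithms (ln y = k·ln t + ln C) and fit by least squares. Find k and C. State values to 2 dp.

Linearized form: ln y = k·ln t + ln C. From the 5 transformed points,
Σln t = 8.3020, Σ(ln t)² = 14.4498, Σln y = 12.4703, Σln t·ln y = 21.6950.
Equations: 14.4498·k + 8.3020·ln C = 21.6950;  8.3020·k + 5·ln C = 12.4703.
Δ = 14.4498·5 − (8.3020)² = 3.3255; k = (21.6950·5 − 8.3020·12.4703)/3.3255 = 1.48744, ln C = (14.4498·12.4703 − 8.3020·21.6950)/3.3255 = 0.02431, so C = exp(0.02431) = 1.02461.

k = 1.49, C = 1.02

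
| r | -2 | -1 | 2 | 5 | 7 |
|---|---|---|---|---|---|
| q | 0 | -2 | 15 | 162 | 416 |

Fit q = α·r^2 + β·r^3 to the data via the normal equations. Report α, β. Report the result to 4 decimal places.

Entries of XᵀX: Σr^2·r^2 = 3059, Σr^2·r^3 = 19931, Σr^3·r^3 = 133403.
Moment sums: Σr^2·q = 24492, Σr^3·q = 163060.
Δ = 3059·133403 − 19931² = 10835016.
α = (24492·133403 − 19931·163060)/10835016 = 2169677/1354377; β = (3059·163060 − 19931·24492)/10835016 = 70069/71283.

α = 1.6020, β = 0.9830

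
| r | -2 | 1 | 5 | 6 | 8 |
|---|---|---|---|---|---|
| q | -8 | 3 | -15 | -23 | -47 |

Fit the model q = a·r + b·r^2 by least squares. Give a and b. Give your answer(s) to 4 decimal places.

From the data, Σr·r = 130, Σr·r^2 = 846, Σr^2·r^2 = 6034.
Right-hand side: Σr·q = -570, Σr^2·q = -4240.
So XᵀX·[a, b]ᵀ = Xᵀq: [[130, 846]; [846, 6034]]·[a, b]ᵀ = [-570, -4240]ᵀ.
Eliminating b: 6034·(row 1) − 846·(row 2) gives 68704·a = 6034·(-570) − 846·(-4240) = 147660, so a = 36915/17176.
Then b = ((-4240) − 846·(36915/17176))/6034 = -17245/17176.

a = 2.1492, b = -1.0040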